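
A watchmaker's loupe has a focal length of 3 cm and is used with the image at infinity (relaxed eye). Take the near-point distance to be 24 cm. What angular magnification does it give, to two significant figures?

8.0

M = D/f = 24/3 = 8.000.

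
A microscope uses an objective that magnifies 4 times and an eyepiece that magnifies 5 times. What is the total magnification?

The overall magnification of a compound microscope is the product of the objective and eyepiece magnifications:
M = M_obj x M_eye = 4 x 5 = 20.

20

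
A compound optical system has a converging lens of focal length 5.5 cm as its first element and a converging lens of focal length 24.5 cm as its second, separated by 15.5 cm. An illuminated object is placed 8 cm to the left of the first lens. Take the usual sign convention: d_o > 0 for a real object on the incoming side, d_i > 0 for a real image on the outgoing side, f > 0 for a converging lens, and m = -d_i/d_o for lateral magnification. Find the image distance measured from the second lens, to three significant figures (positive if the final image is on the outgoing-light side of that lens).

1.93 cm

First lens: d_i1 = 1/(1/5.5 - 1/8) = 17.600 cm.
Since 17.600 cm > 15.5 cm, the first image lies past the second lens and serves as a virtual object: d_o2 = L - d_i1 = -2.100 cm.
Second lens: d_i2 = 1/(1/24.5 - 1/(-2.100)) = 1.934 cm.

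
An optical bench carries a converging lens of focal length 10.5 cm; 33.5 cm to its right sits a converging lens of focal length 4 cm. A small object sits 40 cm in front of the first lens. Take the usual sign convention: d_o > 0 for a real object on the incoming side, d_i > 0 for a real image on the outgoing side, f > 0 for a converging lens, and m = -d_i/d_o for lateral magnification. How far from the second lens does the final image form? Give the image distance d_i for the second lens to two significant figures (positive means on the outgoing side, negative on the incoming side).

5.0 cm

First lens: d_i1 = 1/(1/10.5 - 1/40) = 14.237 cm.
Object distance for lens 2: d_o2 = 33.5 - 14.237 = 19.263 cm.
Second lens: d_i2 = 1/(1/4 - 1/(19.263)) = 5.048 cm.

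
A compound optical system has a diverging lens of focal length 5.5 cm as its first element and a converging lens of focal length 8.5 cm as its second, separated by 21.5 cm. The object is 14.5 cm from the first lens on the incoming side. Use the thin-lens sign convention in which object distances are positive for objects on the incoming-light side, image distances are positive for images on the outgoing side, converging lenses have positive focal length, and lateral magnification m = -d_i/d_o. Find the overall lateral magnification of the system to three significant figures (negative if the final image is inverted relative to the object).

-0.138

First lens: d_i1 = 1/(1/(-5.5) - 1/14.5) = -3.988 cm.
m_1 = -(-3.988)/14.5 = 0.2750.
The intermediate image is virtual, 3.988 cm to the left of lens 1, so d_o2 = L - d_i1 = 21.5 - (-3.988) = 25.488 cm.
Second lens: d_i2 = 1/(1/8.5 - 1/(25.488)) = 12.753 cm.
m_2 = -(12.753)/(25.488) = -0.5004.
Overall magnification: m = m_1 m_2 = -0.1376.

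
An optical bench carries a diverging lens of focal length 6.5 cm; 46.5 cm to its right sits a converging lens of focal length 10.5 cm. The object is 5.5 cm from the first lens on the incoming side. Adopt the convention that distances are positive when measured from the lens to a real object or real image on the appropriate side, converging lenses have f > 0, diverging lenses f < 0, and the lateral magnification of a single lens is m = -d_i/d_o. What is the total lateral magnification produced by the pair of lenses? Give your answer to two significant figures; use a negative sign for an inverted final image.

Lens 1: 1/d_i1 = 1/f_1 - 1/d_o1 = 1/(-6.5) - 1/5.5 = -0.33566 cm^-1, so d_i1 = -2.979 cm.
m_1 = -(-2.979)/5.5 = 0.5417.
With d_i1 < 0 the first image is virtual and lies on the object side; the object distance for lens 2 is d_o2 = 46.5 - (-2.979) = 49.479 cm.
Lens 2: 1/d_i2 = 1/f_2 - 1/d_o2 = 1/10.5 - 1/(49.479) = 0.07503 cm^-1, so d_i2 = 13.328 cm.
m_2 = -(13.328)/(49.479) = -0.2694.
Total m = m_1 x m_2 = (0.5417)(-0.2694) = -0.1459.

-0.15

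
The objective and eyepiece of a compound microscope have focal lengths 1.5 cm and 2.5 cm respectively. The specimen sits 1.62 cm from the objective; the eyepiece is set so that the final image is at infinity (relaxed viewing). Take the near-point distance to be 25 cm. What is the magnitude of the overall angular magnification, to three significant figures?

Objective: 1/d_i = 1/f_obj - 1/d_o = 1/1.5 - 1/1.62 = 0.04938 cm^-1, so d_i = 20.250 cm.
m_obj = -d_i/d_o = -20.250/1.62 = -12.500.
Eyepiece angular magnification (image at infinity): M_eye = D/f_e = 25/2.5 = 10.000.
Overall M = m_obj x M_eye = (-12.500)(10.000) = -125.00.
|M| = 125.00.

125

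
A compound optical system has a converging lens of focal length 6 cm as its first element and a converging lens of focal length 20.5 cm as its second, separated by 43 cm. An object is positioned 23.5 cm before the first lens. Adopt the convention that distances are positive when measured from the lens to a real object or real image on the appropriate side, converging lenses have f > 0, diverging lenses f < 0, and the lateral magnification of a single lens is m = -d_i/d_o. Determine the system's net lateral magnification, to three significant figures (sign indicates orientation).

First lens: d_i1 = 1/(1/6 - 1/23.5) = 8.057 cm.
m_1 = -(8.057)/23.5 = -0.3429.
Object distance for lens 2: d_o2 = 43 - 8.057 = 34.943 cm.
Second lens: d_i2 = 1/(1/20.5 - 1/(34.943)) = 49.597 cm.
m_2 = -(49.597)/(34.943) = -1.4194.
Overall magnification: m = m_1 m_2 = 0.4866.

0.487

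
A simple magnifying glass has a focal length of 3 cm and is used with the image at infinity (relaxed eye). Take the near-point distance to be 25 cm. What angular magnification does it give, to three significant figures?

8.33

M = D/f = 25/3 = 8.333.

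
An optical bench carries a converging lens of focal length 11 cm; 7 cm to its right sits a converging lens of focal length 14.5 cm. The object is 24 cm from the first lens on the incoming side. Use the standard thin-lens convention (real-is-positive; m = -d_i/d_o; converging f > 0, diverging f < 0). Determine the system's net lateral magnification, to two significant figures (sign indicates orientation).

-0.44

First lens: d_i1 = 1/(1/11 - 1/24) = 20.308 cm.
m_1 = -(20.308)/24 = -0.8462.
This image would form 20.308 cm past lens 1, i.e. 13.308 cm beyond lens 2, so it is a virtual object for lens 2: d_o2 = 7 - 20.308 = -13.308 cm.
Second lens: d_i2 = 1/(1/14.5 - 1/(-13.308)) = 6.939 cm.
m_2 = -(6.939)/(-13.308) = 0.5214.
The system's lateral magnification is m_1 m_2 = (-0.8462)(0.5214) = -0.4412.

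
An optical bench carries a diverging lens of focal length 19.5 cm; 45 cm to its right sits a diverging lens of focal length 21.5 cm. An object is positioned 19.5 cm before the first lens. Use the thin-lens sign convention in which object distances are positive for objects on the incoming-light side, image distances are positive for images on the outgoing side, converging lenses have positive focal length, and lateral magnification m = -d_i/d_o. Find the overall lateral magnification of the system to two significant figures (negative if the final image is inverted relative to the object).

First lens: d_i1 = 1/(1/(-19.5) - 1/19.5) = -9.750 cm.
m_1 = -(-9.750)/19.5 = 0.5000.
The intermediate image is virtual, 9.750 cm to the left of lens 1, so d_o2 = L - d_i1 = 45 - (-9.750) = 54.750 cm.
Second lens: d_i2 = 1/(1/(-21.5) - 1/(54.750)) = -15.438 cm.
m_2 = -(-15.438)/(54.750) = 0.2820.
Total m = m_1 x m_2 = (0.5000)(0.2820) = 0.1410.

0.14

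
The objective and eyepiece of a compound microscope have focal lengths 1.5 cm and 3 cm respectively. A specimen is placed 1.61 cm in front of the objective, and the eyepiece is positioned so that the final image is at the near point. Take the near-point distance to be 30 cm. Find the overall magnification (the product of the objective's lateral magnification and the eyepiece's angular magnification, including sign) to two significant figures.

Objective: 1/d_i = 1/f_obj - 1/d_o = 1/1.5 - 1/1.61 = 0.04555 cm^-1, so d_i = 21.955 cm.
m_obj = -d_i/d_o = -21.955/1.61 = -13.636.
Eyepiece angular magnification (image at near point): M_eye = 1 + D/f_e = 1 + 30/3 = 11.000.
Overall M = m_obj x M_eye = (-13.636)(11.000) = -150.00.

-150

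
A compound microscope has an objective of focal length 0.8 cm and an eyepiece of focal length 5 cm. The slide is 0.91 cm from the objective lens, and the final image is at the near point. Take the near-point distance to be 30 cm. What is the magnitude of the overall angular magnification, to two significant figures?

51

Objective: 1/d_i = 1/f_obj - 1/d_o = 1/0.8 - 1/0.91 = 0.15110 cm^-1, so d_i = 6.618 cm.
m_obj = -d_i/d_o = -6.618/0.91 = -7.273.
Eyepiece angular magnification (image at near point): M_eye = 1 + D/f_e = 1 + 30/5 = 7.000.
Overall M = m_obj x M_eye = (-7.273)(7.000) = -50.91.
|M| = 50.91.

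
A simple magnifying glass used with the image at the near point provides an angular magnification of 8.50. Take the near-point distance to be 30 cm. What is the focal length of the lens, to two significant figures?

4.0 cm

For the image at the near point, M = 1 + D/f.
f = D/(M - 1) = 30/(8.5 - 1) = 4.000 cm.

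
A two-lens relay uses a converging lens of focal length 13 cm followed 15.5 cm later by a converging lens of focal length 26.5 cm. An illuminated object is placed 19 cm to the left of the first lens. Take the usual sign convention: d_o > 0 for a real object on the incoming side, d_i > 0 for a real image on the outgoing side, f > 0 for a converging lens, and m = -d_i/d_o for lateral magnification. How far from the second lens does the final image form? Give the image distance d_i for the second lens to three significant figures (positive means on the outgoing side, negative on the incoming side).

13.0 cm

Lens 1: 1/d_i1 = 1/f_1 - 1/d_o1 = 1/13 - 1/19 = 0.02429 cm^-1, so d_i1 = 41.167 cm.
Since 41.167 cm > 15.5 cm, the first image lies past the second lens and serves as a virtual object: d_o2 = L - d_i1 = -25.667 cm.
Lens 2: 1/d_i2 = 1/f_2 - 1/d_o2 = 1/26.5 - 1/(-25.667) = 0.07670 cm^-1, so d_i2 = 13.038 cm.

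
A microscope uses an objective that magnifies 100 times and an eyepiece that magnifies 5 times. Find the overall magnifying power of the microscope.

The overall magnification of a compound microscope is the product of the objective and eyepiece magnifications:
M = M_obj x M_eye = 100 x 5 = 500.

500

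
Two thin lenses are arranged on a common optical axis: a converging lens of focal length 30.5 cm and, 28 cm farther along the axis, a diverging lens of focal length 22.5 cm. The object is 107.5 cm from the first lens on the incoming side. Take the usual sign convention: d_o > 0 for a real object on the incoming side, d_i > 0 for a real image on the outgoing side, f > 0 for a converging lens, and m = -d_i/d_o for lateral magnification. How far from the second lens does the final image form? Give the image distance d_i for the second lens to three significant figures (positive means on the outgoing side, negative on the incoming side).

41.4 cm

Lens 1: 1/d_i1 = 1/f_1 - 1/d_o1 = 1/30.5 - 1/107.5 = 0.02348 cm^-1, so d_i1 = 42.581 cm.
This image would form 42.581 cm past lens 1, i.e. 14.581 cm beyond lens 2, so it is a virtual object for lens 2: d_o2 = 28 - 42.581 = -14.581 cm.
Lens 2: 1/d_i2 = 1/f_2 - 1/d_o2 = 1/(-22.5) - 1/(-14.581) = 0.02414 cm^-1, so d_i2 = 41.430 cm.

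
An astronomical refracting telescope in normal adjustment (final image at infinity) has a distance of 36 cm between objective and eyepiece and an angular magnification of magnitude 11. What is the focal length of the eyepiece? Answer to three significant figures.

In normal adjustment the tube length equals f_obj + f_eye and |M| = f_obj/f_eye.
So f_obj = 11 f_eye and 11 f_eye + f_eye = 36 cm, giving f_eye = 36/12 = 3.000 cm and f_obj = 33.000 cm.

3.00 cm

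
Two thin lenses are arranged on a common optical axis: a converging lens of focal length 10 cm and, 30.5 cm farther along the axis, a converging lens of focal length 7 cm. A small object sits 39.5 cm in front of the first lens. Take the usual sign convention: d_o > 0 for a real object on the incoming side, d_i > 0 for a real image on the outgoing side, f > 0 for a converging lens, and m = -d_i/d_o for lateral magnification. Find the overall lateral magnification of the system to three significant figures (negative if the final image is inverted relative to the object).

0.235

Applying the thin-lens equation to the first lens, 1/10 = 1/39.5 + 1/d_i1, which gives d_i1 = 13.390 cm.
Its lateral magnification is m_1 = -d_i1/d_o1 = -(13.390)/39.5 = -0.3390.
The intermediate image is 13.390 cm to the right of lens 1, so d_o2 = L - d_i1 = 30.5 - 13.390 = 17.110 cm.
Applying the thin-lens equation again with f_2 = 7 cm and d_o2 = 17.110 cm gives d_i2 = 11.847 cm.
m_2 = -(11.847)/(17.110) = -0.6924.
Overall magnification: m = m_1 m_2 = 0.2347.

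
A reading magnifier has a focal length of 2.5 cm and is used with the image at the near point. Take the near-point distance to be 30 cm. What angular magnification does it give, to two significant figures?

13

M = 1 + D/f = 1 + 30/2.5 = 13.000.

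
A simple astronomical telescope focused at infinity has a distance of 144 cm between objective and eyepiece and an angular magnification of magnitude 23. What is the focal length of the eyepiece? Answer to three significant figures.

In normal adjustment the tube length equals f_obj + f_eye and |M| = f_obj/f_eye.
So f_obj = 23 f_eye and 23 f_eye + f_eye = 144 cm, giving f_eye = 144/24 = 6.000 cm and f_obj = 138.000 cm.

6.00 cm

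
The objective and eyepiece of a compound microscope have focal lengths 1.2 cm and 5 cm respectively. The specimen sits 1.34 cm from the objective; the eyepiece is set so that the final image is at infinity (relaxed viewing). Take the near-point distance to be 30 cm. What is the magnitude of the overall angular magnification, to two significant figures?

51

Objective: 1/d_i = 1/f_obj - 1/d_o = 1/1.2 - 1/1.34 = 0.08706 cm^-1, so d_i = 11.486 cm.
m_obj = -d_i/d_o = -11.486/1.34 = -8.571.
Eyepiece angular magnification (image at infinity): M_eye = D/f_e = 30/5 = 6.000.
Overall M = m_obj x M_eye = (-8.571)(6.000) = -51.43.
|M| = 51.43.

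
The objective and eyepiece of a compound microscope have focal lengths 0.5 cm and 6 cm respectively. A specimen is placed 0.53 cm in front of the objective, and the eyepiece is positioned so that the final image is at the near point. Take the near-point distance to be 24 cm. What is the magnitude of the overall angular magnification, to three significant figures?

83.3

Objective: 1/d_i = 1/f_obj - 1/d_o = 1/0.5 - 1/0.53 = 0.11321 cm^-1, so d_i = 8.833 cm.
m_obj = -d_i/d_o = -8.833/0.53 = -16.667.
Eyepiece angular magnification (image at near point): M_eye = 1 + D/f_e = 1 + 24/6 = 5.000.
Overall M = m_obj x M_eye = (-16.667)(5.000) = -83.33.
|M| = 83.33.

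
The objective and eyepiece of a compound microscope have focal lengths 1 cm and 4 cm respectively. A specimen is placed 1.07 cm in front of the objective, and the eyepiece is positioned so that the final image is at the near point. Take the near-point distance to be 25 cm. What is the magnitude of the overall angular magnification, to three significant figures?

Objective: 1/d_i = 1/f_obj - 1/d_o = 1/1 - 1/1.07 = 0.06542 cm^-1, so d_i = 15.286 cm.
m_obj = -d_i/d_o = -15.286/1.07 = -14.286.
Eyepiece angular magnification (image at near point): M_eye = 1 + D/f_e = 1 + 25/4 = 7.250.
Overall M = m_obj x M_eye = (-14.286)(7.250) = -103.57.
|M| = 103.57.

104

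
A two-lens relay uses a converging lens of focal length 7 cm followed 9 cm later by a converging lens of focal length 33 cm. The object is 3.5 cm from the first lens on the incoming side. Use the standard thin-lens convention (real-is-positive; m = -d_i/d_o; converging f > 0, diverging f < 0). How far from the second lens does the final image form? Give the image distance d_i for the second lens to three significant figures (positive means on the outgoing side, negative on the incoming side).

-31.1 cm

Applying the thin-lens equation to the first lens, 1/7 = 1/3.5 + 1/d_i1, which gives d_i1 = -7.000 cm.
With d_i1 < 0 the first image is virtual and lies on the object side; the object distance for lens 2 is d_o2 = 9 - (-7.000) = 16.000 cm.
Applying the thin-lens equation again with f_2 = 33 cm and d_o2 = 16.000 cm gives d_i2 = -31.059 cm.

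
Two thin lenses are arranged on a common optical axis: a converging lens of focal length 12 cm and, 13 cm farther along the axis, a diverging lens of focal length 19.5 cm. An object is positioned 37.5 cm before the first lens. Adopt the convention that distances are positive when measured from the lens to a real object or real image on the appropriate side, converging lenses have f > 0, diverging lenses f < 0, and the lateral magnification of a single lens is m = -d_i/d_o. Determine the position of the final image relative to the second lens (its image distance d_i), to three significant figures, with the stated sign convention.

6.10 cm

Applying the thin-lens equation to the first lens, 1/12 = 1/37.5 + 1/d_i1, which gives d_i1 = 17.647 cm.
This image would form 17.647 cm past lens 1, i.e. 4.647 cm beyond lens 2, so it is a virtual object for lens 2: d_o2 = 13 - 17.647 = -4.647 cm.
Applying the thin-lens equation again with f_2 = -19.5 cm and d_o2 = -4.647 cm gives d_i2 = 6.101 cm.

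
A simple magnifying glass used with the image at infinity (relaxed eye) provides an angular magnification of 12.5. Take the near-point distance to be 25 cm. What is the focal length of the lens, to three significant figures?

For the image at infinity, M = D/f.
f = D/M = 25/12.5 = 2.000 cm.

2.00 cm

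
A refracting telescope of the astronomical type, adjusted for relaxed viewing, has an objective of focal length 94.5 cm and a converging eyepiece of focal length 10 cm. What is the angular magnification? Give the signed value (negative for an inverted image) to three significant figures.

M = -f_obj/f_eye = -94.5/(10) = -9.450.

-9.45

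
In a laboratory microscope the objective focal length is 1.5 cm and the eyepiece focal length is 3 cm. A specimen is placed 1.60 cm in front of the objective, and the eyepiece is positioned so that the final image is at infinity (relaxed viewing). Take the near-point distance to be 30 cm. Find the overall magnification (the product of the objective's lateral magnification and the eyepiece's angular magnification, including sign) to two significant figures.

-150

Objective: 1/d_i = 1/f_obj - 1/d_o = 1/1.5 - 1/1.60 = 0.04167 cm^-1, so d_i = 24.000 cm.
m_obj = -d_i/d_o = -24.000/1.60 = -15.000.
Eyepiece angular magnification (image at infinity): M_eye = D/f_e = 30/3 = 10.000.
Overall M = m_obj x M_eye = (-15.000)(10.000) = -150.00.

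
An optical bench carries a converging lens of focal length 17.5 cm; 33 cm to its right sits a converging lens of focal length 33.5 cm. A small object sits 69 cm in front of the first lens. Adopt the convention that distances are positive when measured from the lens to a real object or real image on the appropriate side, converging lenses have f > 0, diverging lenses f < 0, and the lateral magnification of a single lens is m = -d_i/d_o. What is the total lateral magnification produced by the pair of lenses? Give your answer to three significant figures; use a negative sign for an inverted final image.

Lens 1: 1/d_i1 = 1/f_1 - 1/d_o1 = 1/17.5 - 1/69 = 0.04265 cm^-1, so d_i1 = 23.447 cm.
m_1 = -(23.447)/69 = -0.3398.
That image sits 9.553 cm in front of the second lens, so d_o2 = 9.553 cm.
Lens 2: 1/d_i2 = 1/f_2 - 1/d_o2 = 1/33.5 - 1/(9.553) = -0.07482 cm^-1, so d_i2 = -13.365 cm.
m_2 = -(-13.365)/(9.553) = 1.3989.
Overall magnification: m = m_1 m_2 = -0.4754.

-0.475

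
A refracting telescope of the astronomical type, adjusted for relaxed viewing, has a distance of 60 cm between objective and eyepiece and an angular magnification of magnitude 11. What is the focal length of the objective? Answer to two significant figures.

In normal adjustment the tube length equals f_obj + f_eye and |M| = f_obj/f_eye.
So f_obj = 11 f_eye and 11 f_eye + f_eye = 60 cm, giving f_eye = 60/12 = 5.000 cm and f_obj = 55.000 cm.

55 cm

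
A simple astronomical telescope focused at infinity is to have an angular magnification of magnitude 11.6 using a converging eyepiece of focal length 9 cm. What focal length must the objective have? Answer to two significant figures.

|M| = f_obj/|f_eye|, so f_obj = |M| x |f_eye| = 11.6 x 9 = 104.400 cm.

100 cm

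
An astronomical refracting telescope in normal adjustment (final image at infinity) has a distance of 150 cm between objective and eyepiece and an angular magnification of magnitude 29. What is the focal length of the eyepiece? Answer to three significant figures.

In normal adjustment the tube length equals f_obj + f_eye and |M| = f_obj/f_eye.
So f_obj = 29 f_eye and 29 f_eye + f_eye = 150 cm, giving f_eye = 150/30 = 5.000 cm and f_obj = 145.000 cm.

5.00 cm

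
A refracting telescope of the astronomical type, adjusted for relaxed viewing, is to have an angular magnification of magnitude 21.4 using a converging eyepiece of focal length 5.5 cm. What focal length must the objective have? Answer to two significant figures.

120 cm

|M| = f_obj/|f_eye|, so f_obj = |M| x |f_eye| = 21.4 x 5.5 = 117.700 cm.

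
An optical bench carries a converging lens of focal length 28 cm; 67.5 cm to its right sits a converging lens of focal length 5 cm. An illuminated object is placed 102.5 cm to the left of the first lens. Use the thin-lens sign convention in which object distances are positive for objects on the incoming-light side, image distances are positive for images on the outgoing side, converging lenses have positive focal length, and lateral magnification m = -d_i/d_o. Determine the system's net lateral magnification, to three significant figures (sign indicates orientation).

First lens: d_i1 = 1/(1/28 - 1/102.5) = 38.523 cm.
m_1 = -(38.523)/102.5 = -0.3758.
Object distance for lens 2: d_o2 = 67.5 - 38.523 = 28.977 cm.
Second lens: d_i2 = 1/(1/5 - 1/(28.977)) = 6.043 cm.
m_2 = -(6.043)/(28.977) = -0.2085.
Overall magnification: m = m_1 m_2 = 0.0784.

0.0784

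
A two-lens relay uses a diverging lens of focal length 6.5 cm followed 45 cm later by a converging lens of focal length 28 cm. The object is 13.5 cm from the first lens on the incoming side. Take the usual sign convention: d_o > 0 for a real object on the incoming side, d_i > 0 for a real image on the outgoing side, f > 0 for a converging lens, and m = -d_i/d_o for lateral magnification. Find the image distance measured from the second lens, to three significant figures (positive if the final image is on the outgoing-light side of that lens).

64.7 cm

Lens 1: 1/d_i1 = 1/f_1 - 1/d_o1 = 1/(-6.5) - 1/13.5 = -0.22792 cm^-1, so d_i1 = -4.388 cm.
The intermediate image is virtual, 4.388 cm to the left of lens 1, so d_o2 = L - d_i1 = 45 - (-4.388) = 49.388 cm.
Lens 2: 1/d_i2 = 1/f_2 - 1/d_o2 = 1/28 - 1/(49.388) = 0.01547 cm^-1, so d_i2 = 64.657 cm.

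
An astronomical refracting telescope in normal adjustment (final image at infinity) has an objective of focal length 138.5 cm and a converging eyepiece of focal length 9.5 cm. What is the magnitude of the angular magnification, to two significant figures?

|M| = f_obj/|f_eye| = 138.5/9.5 = 14.579.

15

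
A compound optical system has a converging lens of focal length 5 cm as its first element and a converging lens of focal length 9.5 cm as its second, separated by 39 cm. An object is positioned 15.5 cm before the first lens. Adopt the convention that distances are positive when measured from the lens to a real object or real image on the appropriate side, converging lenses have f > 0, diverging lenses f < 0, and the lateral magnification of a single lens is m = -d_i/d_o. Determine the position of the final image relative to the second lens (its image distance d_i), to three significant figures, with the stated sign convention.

Applying the thin-lens equation to the first lens, 1/5 = 1/15.5 + 1/d_i1, which gives d_i1 = 7.381 cm.
That image sits 31.619 cm in front of the second lens, so d_o2 = 31.619 cm.
Applying the thin-lens equation again with f_2 = 9.5 cm and d_o2 = 31.619 cm gives d_i2 = 13.580 cm.

13.6 cm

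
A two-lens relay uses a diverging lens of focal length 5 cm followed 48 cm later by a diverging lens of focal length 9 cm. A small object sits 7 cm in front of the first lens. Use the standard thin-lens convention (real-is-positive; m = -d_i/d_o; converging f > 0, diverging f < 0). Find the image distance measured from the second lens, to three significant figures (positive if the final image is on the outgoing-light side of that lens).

-7.65 cm

Lens 1: 1/d_i1 = 1/f_1 - 1/d_o1 = 1/(-5) - 1/7 = -0.34286 cm^-1, so d_i1 = -2.917 cm.
The intermediate image is virtual, 2.917 cm to the left of lens 1, so d_o2 = L - d_i1 = 48 - (-2.917) = 50.917 cm.
Lens 2: 1/d_i2 = 1/f_2 - 1/d_o2 = 1/(-9) - 1/(50.917) = -0.13075 cm^-1, so d_i2 = -7.648 cm.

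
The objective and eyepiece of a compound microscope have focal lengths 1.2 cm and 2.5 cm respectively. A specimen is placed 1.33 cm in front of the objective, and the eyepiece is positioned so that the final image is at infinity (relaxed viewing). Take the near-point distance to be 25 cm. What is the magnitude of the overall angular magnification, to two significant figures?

92

Objective: 1/d_i = 1/f_obj - 1/d_o = 1/1.2 - 1/1.33 = 0.08145 cm^-1, so d_i = 12.277 cm.
m_obj = -d_i/d_o = -12.277/1.33 = -9.231.
Eyepiece angular magnification (image at infinity): M_eye = D/f_e = 25/2.5 = 10.000.
Overall M = m_obj x M_eye = (-9.231)(10.000) = -92.31.
|M| = 92.31.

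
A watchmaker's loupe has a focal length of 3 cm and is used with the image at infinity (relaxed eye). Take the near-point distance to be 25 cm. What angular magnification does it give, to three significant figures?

8.33

M = D/f = 25/3 = 8.333.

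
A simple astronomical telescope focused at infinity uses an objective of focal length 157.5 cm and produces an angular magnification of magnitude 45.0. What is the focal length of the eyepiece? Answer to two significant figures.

3.5 cm

|M| = f_obj/f_eye, so f_eye = f_obj/|M| = 157.5/45.0 = 3.500 cm.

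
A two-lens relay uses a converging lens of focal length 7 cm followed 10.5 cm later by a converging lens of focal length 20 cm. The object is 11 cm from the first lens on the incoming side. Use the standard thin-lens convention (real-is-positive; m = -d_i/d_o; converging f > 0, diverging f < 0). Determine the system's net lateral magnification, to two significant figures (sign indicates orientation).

-1.2

First lens: d_i1 = 1/(1/7 - 1/11) = 19.250 cm.
m_1 = -(19.250)/11 = -1.7500.
This image would form 19.250 cm past lens 1, i.e. 8.750 cm beyond lens 2, so it is a virtual object for lens 2: d_o2 = 10.5 - 19.250 = -8.750 cm.
Second lens: d_i2 = 1/(1/20 - 1/(-8.750)) = 6.087 cm.
m_2 = -(6.087)/(-8.750) = 0.6957.
Total m = m_1 x m_2 = (-1.7500)(0.6957) = -1.2174.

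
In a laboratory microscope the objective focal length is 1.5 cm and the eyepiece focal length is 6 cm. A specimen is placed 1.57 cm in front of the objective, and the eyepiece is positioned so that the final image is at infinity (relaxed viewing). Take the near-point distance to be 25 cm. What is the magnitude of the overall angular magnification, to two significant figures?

89

Objective: 1/d_i = 1/f_obj - 1/d_o = 1/1.5 - 1/1.57 = 0.02972 cm^-1, so d_i = 33.643 cm.
m_obj = -d_i/d_o = -33.643/1.57 = -21.429.
Eyepiece angular magnification (image at infinity): M_eye = D/f_e = 25/6 = 4.167.
Overall M = m_obj x M_eye = (-21.429)(4.167) = -89.29.
|M| = 89.29.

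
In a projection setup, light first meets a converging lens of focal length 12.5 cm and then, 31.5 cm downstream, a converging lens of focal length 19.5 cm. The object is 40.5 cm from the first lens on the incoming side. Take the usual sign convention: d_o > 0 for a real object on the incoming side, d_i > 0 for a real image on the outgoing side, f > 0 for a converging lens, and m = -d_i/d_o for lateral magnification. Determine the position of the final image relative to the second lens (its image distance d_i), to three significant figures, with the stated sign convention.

Lens 1: 1/d_i1 = 1/f_1 - 1/d_o1 = 1/12.5 - 1/40.5 = 0.05531 cm^-1, so d_i1 = 18.080 cm.
Object distance for lens 2: d_o2 = 31.5 - 18.080 = 13.420 cm.
Lens 2: 1/d_i2 = 1/f_2 - 1/d_o2 = 1/19.5 - 1/(13.420) = -0.02324 cm^-1, so d_i2 = -43.037 cm.

-43.0 cm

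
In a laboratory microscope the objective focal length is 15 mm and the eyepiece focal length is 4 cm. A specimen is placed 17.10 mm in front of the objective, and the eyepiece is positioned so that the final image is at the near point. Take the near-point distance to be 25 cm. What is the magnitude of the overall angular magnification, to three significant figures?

Convert to cm: f_obj = 15 mm = 1.5 cm; d_o = 17.10 mm = 1.71 cm.
Objective: 1/d_i = 1/f_obj - 1/d_o = 1/1.5 - 1/1.71 = 0.08187 cm^-1, so d_i = 12.214 cm.
m_obj = -d_i/d_o = -12.214/1.71 = -7.143.
Eyepiece angular magnification (image at near point): M_eye = 1 + D/f_e = 1 + 25/4 = 7.250.
Overall M = m_obj x M_eye = (-7.143)(7.250) = -51.79.
|M| = 51.79.

51.8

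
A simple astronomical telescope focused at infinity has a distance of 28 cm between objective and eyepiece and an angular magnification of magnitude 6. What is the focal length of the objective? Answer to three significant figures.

In normal adjustment the tube length equals f_obj + f_eye and |M| = f_obj/f_eye.
So f_obj = 6 f_eye and 6 f_eye + f_eye = 28 cm, giving f_eye = 28/7 = 4.000 cm and f_obj = 24.000 cm.

24.0 cm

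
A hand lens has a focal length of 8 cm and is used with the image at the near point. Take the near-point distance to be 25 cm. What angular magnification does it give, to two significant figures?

M = 1 + D/f = 1 + 25/8 = 4.125.

4.1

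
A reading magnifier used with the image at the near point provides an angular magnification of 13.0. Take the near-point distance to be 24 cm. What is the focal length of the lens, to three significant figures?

For the image at the near point, M = 1 + D/f.
f = D/(M - 1) = 24/(13.0 - 1) = 2.000 cm.

2.00 cm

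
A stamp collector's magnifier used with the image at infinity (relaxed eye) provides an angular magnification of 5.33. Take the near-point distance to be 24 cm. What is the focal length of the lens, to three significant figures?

4.50 cm

For the image at infinity, M = D/f.
f = D/M = 24/5.33 = 4.503 cm.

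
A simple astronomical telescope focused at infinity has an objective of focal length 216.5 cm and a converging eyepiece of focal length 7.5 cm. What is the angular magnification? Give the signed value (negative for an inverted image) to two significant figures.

-29

M = -f_obj/f_eye = -216.5/(7.5) = -28.867.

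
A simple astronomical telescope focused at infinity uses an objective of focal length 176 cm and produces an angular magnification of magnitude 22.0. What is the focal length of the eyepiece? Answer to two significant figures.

8.0 cm

|M| = f_obj/f_eye, so f_eye = f_obj/|M| = 176/22.0 = 8.000 cm.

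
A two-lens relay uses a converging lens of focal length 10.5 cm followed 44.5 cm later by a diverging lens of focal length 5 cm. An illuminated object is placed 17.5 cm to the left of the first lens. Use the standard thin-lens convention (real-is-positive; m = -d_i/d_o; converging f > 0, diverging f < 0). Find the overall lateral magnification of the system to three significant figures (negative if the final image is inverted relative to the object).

-0.323

Applying the thin-lens equation to the first lens, 1/10.5 = 1/17.5 + 1/d_i1, which gives d_i1 = 26.250 cm.
Its lateral magnification is m_1 = -d_i1/d_o1 = -(26.250)/17.5 = -1.5000.
Object distance for lens 2: d_o2 = 44.5 - 26.250 = 18.250 cm.
Applying the thin-lens equation again with f_2 = -5 cm and d_o2 = 18.250 cm gives d_i2 = -3.925 cm.
m_2 = -(-3.925)/(18.250) = 0.2151.
The system's lateral magnification is m_1 m_2 = (-1.5000)(0.2151) = -0.3226.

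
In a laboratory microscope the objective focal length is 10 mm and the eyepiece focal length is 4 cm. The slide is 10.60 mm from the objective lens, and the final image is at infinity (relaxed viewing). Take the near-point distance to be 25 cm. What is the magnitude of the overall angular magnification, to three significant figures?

Convert to cm: f_obj = 10 mm = 1 cm; d_o = 10.60 mm = 1.06 cm.
Objective: 1/d_i = 1/f_obj - 1/d_o = 1/1 - 1/1.06 = 0.05660 cm^-1, so d_i = 17.667 cm.
m_obj = -d_i/d_o = -17.667/1.06 = -16.667.
Eyepiece angular magnification (image at infinity): M_eye = D/f_e = 25/4 = 6.250.
Overall M = m_obj x M_eye = (-16.667)(6.250) = -104.17.
|M| = 104.17.

104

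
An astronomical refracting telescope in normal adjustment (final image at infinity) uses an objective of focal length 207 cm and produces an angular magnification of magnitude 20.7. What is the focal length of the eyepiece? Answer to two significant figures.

|M| = f_obj/f_eye, so f_eye = f_obj/|M| = 207/20.7 = 10.000 cm.

10 cm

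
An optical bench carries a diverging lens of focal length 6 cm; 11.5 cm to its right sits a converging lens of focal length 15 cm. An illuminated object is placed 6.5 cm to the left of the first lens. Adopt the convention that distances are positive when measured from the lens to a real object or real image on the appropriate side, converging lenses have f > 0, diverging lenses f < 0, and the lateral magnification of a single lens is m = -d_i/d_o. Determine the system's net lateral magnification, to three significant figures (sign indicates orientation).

Lens 1: 1/d_i1 = 1/f_1 - 1/d_o1 = 1/(-6) - 1/6.5 = -0.32051 cm^-1, so d_i1 = -3.120 cm.
m_1 = -(-3.120)/6.5 = 0.4800.
With d_i1 < 0 the first image is virtual and lies on the object side; the object distance for lens 2 is d_o2 = 11.5 - (-3.120) = 14.620 cm.
Lens 2: 1/d_i2 = 1/f_2 - 1/d_o2 = 1/15 - 1/(14.620) = -0.00173 cm^-1, so d_i2 = -577.105 cm.
m_2 = -(-577.105)/(14.620) = 39.4737.
Overall magnification: m = m_1 m_2 = 18.9474.

18.9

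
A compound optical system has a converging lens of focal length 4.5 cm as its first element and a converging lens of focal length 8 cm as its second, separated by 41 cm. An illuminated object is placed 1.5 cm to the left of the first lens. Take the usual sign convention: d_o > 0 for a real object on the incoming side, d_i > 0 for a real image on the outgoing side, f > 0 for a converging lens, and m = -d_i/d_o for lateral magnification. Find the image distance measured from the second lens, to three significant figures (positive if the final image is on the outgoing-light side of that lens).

Applying the thin-lens equation to the first lens, 1/4.5 = 1/1.5 + 1/d_i1, which gives d_i1 = -2.250 cm.
The intermediate image is virtual, 2.250 cm to the left of lens 1, so d_o2 = L - d_i1 = 41 - (-2.250) = 43.250 cm.
Applying the thin-lens equation again with f_2 = 8 cm and d_o2 = 43.250 cm gives d_i2 = 9.816 cm.

9.82 cm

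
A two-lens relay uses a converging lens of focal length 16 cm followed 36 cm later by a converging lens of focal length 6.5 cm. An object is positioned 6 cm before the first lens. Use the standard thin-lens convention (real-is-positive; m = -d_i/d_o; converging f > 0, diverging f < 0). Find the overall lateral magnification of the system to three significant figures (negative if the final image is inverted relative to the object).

Applying the thin-lens equation to the first lens, 1/16 = 1/6 + 1/d_i1, which gives d_i1 = -9.600 cm.
Its lateral magnification is m_1 = -d_i1/d_o1 = -(-9.600)/6 = 1.6000.
The intermediate image is virtual, 9.600 cm to the left of lens 1, so d_o2 = L - d_i1 = 36 - (-9.600) = 45.600 cm.
Applying the thin-lens equation again with f_2 = 6.5 cm and d_o2 = 45.600 cm gives d_i2 = 7.581 cm.
m_2 = -(7.581)/(45.600) = -0.1662.
Overall magnification: m = m_1 m_2 = -0.2660.

-0.266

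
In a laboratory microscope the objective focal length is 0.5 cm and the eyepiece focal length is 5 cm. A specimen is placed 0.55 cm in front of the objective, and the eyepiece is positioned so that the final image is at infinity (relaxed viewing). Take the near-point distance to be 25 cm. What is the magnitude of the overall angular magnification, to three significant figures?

Objective: 1/d_i = 1/f_obj - 1/d_o = 1/0.5 - 1/0.55 = 0.18182 cm^-1, so d_i = 5.500 cm.
m_obj = -d_i/d_o = -5.500/0.55 = -10.000.
Eyepiece angular magnification (image at infinity): M_eye = D/f_e = 25/5 = 5.000.
Overall M = m_obj x M_eye = (-10.000)(5.000) = -50.00.
|M| = 50.00.

50.0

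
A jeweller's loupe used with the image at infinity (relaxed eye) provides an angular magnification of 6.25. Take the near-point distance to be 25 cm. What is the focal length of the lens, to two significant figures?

For the image at infinity, M = D/f.
f = D/M = 25/6.25 = 4.000 cm.

4.0 cm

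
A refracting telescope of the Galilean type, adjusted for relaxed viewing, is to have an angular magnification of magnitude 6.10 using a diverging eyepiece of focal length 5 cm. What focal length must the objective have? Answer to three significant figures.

30.5 cm

|M| = f_obj/|f_eye|, so f_obj = |M| x |f_eye| = 6.1 x 5 = 30.500 cm.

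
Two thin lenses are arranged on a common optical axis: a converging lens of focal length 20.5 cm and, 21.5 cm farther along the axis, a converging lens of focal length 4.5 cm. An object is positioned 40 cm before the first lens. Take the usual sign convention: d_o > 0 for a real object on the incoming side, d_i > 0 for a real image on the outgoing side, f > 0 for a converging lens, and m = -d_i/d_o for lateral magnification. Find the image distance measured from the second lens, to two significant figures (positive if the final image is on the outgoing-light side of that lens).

3.7 cm

Applying the thin-lens equation to the first lens, 1/20.5 = 1/40 + 1/d_i1, which gives d_i1 = 42.051 cm.
Since 42.051 cm > 21.5 cm, the first image lies past the second lens and serves as a virtual object: d_o2 = L - d_i1 = -20.551 cm.
Applying the thin-lens equation again with f_2 = 4.5 cm and d_o2 = -20.551 cm gives d_i2 = 3.692 cm.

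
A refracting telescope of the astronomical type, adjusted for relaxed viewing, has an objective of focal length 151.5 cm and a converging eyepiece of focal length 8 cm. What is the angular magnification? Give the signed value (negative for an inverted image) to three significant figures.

M = -f_obj/f_eye = -151.5/(8) = -18.938.

-18.9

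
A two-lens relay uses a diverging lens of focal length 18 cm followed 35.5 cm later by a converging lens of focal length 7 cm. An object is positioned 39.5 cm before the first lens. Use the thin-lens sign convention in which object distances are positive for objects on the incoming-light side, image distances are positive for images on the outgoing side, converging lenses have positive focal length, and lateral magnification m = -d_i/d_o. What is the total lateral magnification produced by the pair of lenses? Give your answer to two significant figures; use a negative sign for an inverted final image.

-0.054

First lens: d_i1 = 1/(1/(-18) - 1/39.5) = -12.365 cm.
m_1 = -(-12.365)/39.5 = 0.3130.
With d_i1 < 0 the first image is virtual and lies on the object side; the object distance for lens 2 is d_o2 = 35.5 - (-12.365) = 47.865 cm.
Second lens: d_i2 = 1/(1/7 - 1/(47.865)) = 8.199 cm.
m_2 = -(8.199)/(47.865) = -0.1713.
Total m = m_1 x m_2 = (0.3130)(-0.1713) = -0.0536.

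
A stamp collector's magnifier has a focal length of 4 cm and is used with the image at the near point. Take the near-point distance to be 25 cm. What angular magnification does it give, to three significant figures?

7.25

M = 1 + D/f = 1 + 25/4 = 7.250.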